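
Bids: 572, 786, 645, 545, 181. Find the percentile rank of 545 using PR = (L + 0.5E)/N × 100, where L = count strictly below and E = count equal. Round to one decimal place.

N = 5.
Strictly below 545: 1. Equal to 545: 1.
PR = (1 + 0.5·1)/5 × 100 = 30.0

30.0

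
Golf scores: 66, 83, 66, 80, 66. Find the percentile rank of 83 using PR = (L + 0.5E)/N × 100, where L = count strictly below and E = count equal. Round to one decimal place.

90.0

N = 5.
Strictly below 83: 4. Equal to 83: 1.
PR = (4 + 0.5·1)/5 × 100 = 90.0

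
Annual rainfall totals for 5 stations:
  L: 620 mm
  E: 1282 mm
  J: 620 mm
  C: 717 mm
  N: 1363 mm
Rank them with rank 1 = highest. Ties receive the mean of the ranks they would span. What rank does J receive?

Sorted (descending): 1363, 1282, 717, 620, 620
The 2 values of 620 occupy positions 4–5 → average rank (4+5)/2 = 4.5.
J has value 620 mm → rank 4.5.

4.5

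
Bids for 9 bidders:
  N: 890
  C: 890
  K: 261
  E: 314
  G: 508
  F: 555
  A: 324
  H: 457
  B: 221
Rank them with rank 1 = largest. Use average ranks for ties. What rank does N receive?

Sorted (descending): 890, 890, 555, 508, 457, 324, 314, 261, 221
The 2 values of 890 occupy positions 1–2 → average rank (1+2)/2 = 1.5.
N has value 890 → rank 1.5.

1.5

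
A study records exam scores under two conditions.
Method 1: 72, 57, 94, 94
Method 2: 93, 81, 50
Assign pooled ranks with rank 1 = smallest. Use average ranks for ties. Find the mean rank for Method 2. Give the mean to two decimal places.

3.33

Sorted (ascending): 50, 57, 72, 81, 93, 94, 94
The 2 values of 94 occupy positions 6–7 → average rank (6+7)/2 = 6.5.
Method 2 values → pooled ranks: 93→5, 81→4, 50→1
Mean rank = (5 + 4 + 1) / 3 = 3.33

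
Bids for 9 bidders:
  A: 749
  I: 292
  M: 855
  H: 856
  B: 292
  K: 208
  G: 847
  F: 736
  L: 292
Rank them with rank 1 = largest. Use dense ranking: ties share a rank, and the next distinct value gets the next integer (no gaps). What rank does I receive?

Sorted (descending): 856, 855, 847, 749, 736, 292, 292, 292, 208
The 3 values of 292 share dense rank 6.
Remaining distinct values take the next consecutive integers.
I has value 292 → rank 6.

6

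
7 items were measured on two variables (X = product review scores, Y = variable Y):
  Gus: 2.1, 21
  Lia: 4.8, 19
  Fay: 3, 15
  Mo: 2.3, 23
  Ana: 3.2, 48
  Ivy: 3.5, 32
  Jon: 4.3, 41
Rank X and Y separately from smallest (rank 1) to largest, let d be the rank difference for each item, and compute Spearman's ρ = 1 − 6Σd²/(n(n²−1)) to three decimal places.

0.179

Ranks of variable 1: 1, 7, 3, 2, 4, 5, 6
Ranks of variable 2: 3, 2, 1, 4, 7, 5, 6
d = r₁ − r₂: -2, 5, 2, -2, -3, 0, 0
d²: 4, 25, 4, 4, 9, 0, 0; Σd² = 46
ρ = 1 − 6·46/(7·48) = 1 − 276/336 = 0.179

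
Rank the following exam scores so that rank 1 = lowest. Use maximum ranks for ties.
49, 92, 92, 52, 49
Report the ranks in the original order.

2, 5, 5, 3, 2

Sorted (ascending): 49, 49, 52, 92, 92
The 2 values of 49 occupy positions 1–2 → each gets rank 2.
The 2 values of 92 occupy positions 4–5 → each gets rank 5.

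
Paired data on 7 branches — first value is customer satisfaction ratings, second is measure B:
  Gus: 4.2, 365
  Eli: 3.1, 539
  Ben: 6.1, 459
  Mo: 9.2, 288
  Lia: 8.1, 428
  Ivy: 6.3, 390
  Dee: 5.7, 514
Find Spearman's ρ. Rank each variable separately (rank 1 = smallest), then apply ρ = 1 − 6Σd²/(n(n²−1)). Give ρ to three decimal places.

-0.607

Ranks of variable 1: 2, 1, 4, 7, 6, 5, 3
Ranks of variable 2: 2, 7, 5, 1, 4, 3, 6
d = r₁ − r₂: 0, -6, -1, 6, 2, 2, -3
d²: 0, 36, 1, 36, 4, 4, 9; Σd² = 90
ρ = 1 − 6·90/(7·48) = 1 − 540/336 = -0.607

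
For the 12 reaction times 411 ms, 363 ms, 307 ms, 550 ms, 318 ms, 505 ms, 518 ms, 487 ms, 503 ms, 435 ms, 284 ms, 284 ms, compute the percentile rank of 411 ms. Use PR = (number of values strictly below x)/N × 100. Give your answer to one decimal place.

N = 12.
Strictly below 411: 5. Equal to 411: 1.
PR = 5/12 × 100 = 41.7

41.7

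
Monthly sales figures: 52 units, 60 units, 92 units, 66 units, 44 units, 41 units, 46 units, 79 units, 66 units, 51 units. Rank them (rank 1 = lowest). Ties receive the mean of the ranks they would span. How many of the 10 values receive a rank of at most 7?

6

Sorted (ascending): 41, 44, 46, 51, 52, 60, 66, 66, 79, 92
The 2 values of 66 occupy positions 7–8 → average rank (7+8)/2 = 7.5.
Ranks ≤ 7: {1, 2, 3, 4, 5, 6} → 6 values.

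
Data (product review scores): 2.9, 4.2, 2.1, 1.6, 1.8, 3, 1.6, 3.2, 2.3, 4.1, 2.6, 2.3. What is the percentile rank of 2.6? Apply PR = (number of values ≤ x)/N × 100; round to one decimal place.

N = 12.
Strictly below 2.6: 6. Equal to 2.6: 1.
PR = 7/12 × 100 = 58.3

58.3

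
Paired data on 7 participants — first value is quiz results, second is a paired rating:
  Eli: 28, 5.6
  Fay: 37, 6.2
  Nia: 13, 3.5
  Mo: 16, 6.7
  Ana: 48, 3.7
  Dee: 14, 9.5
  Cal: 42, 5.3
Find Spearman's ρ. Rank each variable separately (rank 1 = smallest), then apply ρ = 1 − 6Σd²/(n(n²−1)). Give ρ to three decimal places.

Ranks of variable 1: 4, 5, 1, 3, 7, 2, 6
Ranks of variable 2: 4, 5, 1, 6, 2, 7, 3
d = r₁ − r₂: 0, 0, 0, -3, 5, -5, 3
d²: 0, 0, 0, 9, 25, 25, 9; Σd² = 68
ρ = 1 − 6·68/(7·48) = 1 − 408/336 = -0.214

-0.214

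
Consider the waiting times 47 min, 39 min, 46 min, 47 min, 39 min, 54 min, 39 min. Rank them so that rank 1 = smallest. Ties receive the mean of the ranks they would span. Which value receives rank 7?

Sorted (ascending): 39, 39, 39, 46, 47, 47, 54
The 3 values of 39 occupy positions 1–3 → average rank 2.
The 2 values of 47 occupy positions 5–6 → average rank (5+6)/2 = 5.5.
Rank 7 → value 54.

54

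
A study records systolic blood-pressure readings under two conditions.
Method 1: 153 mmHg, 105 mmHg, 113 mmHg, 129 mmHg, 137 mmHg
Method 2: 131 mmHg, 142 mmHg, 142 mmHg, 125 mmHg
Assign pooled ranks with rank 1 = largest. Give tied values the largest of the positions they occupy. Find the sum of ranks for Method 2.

18

Sorted (descending): 153, 142, 142, 137, 131, 129, 125, 113, 105
The 2 values of 142 occupy positions 2–3 → each gets rank 3.
Method 2 values → pooled ranks: 131→5, 142→3, 142→3, 125→7
Rank sum = 5 + 3 + 3 + 7 = 18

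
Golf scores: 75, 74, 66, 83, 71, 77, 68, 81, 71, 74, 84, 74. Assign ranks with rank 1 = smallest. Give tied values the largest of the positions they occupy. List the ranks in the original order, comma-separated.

8, 7, 1, 11, 4, 9, 2, 10, 4, 7, 12, 7

Sorted (ascending): 66, 68, 71, 71, 74, 74, 74, 75, 77, 81, 83, 84
The 2 values of 71 occupy positions 3–4 → each gets rank 4.
The 3 values of 74 occupy positions 5–7 → each gets rank 7.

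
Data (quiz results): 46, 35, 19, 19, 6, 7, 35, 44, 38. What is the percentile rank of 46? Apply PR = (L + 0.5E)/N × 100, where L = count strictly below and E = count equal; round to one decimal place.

N = 9.
Strictly below 46: 8. Equal to 46: 1.
PR = (8 + 0.5·1)/9 × 100 = 94.4

94.4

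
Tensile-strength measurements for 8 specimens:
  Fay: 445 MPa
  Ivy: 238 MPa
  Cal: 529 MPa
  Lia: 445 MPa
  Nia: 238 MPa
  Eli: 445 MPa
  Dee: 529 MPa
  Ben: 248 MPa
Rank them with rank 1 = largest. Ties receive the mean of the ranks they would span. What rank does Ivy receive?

7.5

Sorted (descending): 529, 529, 445, 445, 445, 248, 238, 238
The 2 values of 529 occupy positions 1–2 → average rank (1+2)/2 = 1.5.
The 3 values of 445 occupy positions 3–5 → average rank 4.
The 2 values of 238 occupy positions 7–8 → average rank (7+8)/2 = 7.5.
Ivy has value 238 MPa → rank 7.5.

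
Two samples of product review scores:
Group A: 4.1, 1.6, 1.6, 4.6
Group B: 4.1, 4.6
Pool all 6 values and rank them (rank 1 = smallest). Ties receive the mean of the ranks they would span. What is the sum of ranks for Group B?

Sorted (ascending): 1.6, 1.6, 4.1, 4.1, 4.6, 4.6
The 2 values of 1.6 occupy positions 1–2 → average rank (1+2)/2 = 1.5.
The 2 values of 4.1 occupy positions 3–4 → average rank (3+4)/2 = 3.5.
The 2 values of 4.6 occupy positions 5–6 → average rank (5+6)/2 = 5.5.
Group B values → pooled ranks: 4.1→3.5, 4.6→5.5
Rank sum = 3.5 + 5.5 = 9

9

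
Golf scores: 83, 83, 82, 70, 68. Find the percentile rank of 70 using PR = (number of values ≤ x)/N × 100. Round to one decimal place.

N = 5.
Strictly below 70: 1. Equal to 70: 1.
PR = 2/5 × 100 = 40.0

40.0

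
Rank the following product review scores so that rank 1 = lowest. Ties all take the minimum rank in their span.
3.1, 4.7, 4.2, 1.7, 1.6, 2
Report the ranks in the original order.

Sorted (ascending): 1.6, 1.7, 2, 3.1, 4.2, 4.7
No ties — each value takes its position as its rank.

4, 6, 5, 2, 1, 3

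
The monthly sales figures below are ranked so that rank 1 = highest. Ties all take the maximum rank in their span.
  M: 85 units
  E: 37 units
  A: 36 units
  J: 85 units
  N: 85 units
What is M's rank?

Sorted (descending): 85, 85, 85, 37, 36
The 3 values of 85 occupy positions 1–3 → each gets rank 3.
M has value 85 units → rank 3.

3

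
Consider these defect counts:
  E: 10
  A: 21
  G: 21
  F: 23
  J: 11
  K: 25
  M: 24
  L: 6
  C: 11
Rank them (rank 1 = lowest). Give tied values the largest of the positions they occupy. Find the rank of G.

6

Sorted (ascending): 6, 10, 11, 11, 21, 21, 23, 24, 25
The 2 values of 11 occupy positions 3–4 → each gets rank 4.
The 2 values of 21 occupy positions 5–6 → each gets rank 6.
G has value 21 → rank 6.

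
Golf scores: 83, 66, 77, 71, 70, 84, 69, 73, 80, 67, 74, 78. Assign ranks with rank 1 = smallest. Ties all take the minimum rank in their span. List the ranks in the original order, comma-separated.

11, 1, 8, 5, 4, 12, 3, 6, 10, 2, 7, 9

Sorted (ascending): 66, 67, 69, 70, 71, 73, 74, 77, 78, 80, 83, 84
No ties — each value takes its position as its rank.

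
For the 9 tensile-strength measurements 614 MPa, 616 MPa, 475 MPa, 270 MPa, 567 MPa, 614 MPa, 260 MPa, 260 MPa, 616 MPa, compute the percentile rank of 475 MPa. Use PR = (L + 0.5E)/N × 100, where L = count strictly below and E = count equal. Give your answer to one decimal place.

38.9

N = 9.
Strictly below 475: 3. Equal to 475: 1.
PR = (3 + 0.5·1)/9 × 100 = 38.9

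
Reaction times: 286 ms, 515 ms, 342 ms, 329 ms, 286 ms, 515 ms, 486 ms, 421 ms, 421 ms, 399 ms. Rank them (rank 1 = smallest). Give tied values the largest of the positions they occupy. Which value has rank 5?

Sorted (ascending): 286, 286, 329, 342, 399, 421, 421, 486, 515, 515
The 2 values of 286 occupy positions 1–2 → each gets rank 2.
The 2 values of 421 occupy positions 6–7 → each gets rank 7.
The 2 values of 515 occupy positions 9–10 → each gets rank 10.
Rank 5 → value 399.

399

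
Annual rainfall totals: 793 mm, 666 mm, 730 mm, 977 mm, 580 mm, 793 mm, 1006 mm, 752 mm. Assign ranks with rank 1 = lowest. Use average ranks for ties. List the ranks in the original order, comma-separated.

5.5, 2, 3, 7, 1, 5.5, 8, 4

Sorted (ascending): 580, 666, 730, 752, 793, 793, 977, 1006
The 2 values of 793 occupy positions 5–6 → average rank (5+6)/2 = 5.5.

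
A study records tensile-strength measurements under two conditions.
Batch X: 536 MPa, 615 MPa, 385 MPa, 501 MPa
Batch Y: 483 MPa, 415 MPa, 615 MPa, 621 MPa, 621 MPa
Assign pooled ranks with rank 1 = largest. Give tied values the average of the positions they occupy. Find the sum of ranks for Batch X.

23.5

Sorted (descending): 621, 621, 615, 615, 536, 501, 483, 415, 385
The 2 values of 621 occupy positions 1–2 → average rank (1+2)/2 = 1.5.
The 2 values of 615 occupy positions 3–4 → average rank (3+4)/2 = 3.5.
Batch X values → pooled ranks: 536→5, 615→3.5, 385→9, 501→6
Rank sum = 5 + 3.5 + 9 + 6 = 23.5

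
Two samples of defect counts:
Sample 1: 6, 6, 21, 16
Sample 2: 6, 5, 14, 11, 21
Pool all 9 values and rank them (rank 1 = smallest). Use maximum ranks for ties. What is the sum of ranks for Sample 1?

24

Sorted (ascending): 5, 6, 6, 6, 11, 14, 16, 21, 21
The 3 values of 6 occupy positions 2–4 → each gets rank 4.
The 2 values of 21 occupy positions 8–9 → each gets rank 9.
Sample 1 values → pooled ranks: 6→4, 6→4, 21→9, 16→7
Rank sum = 4 + 4 + 9 + 7 = 24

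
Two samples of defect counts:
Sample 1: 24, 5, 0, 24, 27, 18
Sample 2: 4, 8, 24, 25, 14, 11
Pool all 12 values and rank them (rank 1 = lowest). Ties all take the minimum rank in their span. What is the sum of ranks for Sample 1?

Sorted (ascending): 0, 4, 5, 8, 11, 14, 18, 24, 24, 24, 25, 27
The 3 values of 24 occupy positions 8–10 → each gets rank 8.
Sample 1 values → pooled ranks: 24→8, 5→3, 0→1, 24→8, 27→12, 18→7
Rank sum = 8 + 3 + 1 + 8 + 12 + 7 = 39

39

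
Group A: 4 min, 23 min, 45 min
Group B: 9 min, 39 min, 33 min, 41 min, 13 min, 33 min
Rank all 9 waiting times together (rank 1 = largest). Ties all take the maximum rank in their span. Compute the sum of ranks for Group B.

Sorted (descending): 45, 41, 39, 33, 33, 23, 13, 9, 4
The 2 values of 33 occupy positions 4–5 → each gets rank 5.
Group B values → pooled ranks: 9→8, 39→3, 33→5, 41→2, 13→7, 33→5
Rank sum = 8 + 3 + 5 + 2 + 7 + 5 = 30

30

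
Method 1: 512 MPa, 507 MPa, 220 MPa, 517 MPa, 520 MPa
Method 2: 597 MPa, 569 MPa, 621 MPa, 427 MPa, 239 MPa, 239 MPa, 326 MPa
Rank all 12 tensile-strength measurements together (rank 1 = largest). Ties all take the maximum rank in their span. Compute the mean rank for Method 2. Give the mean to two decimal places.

6.43

Sorted (descending): 621, 597, 569, 520, 517, 512, 507, 427, 326, 239, 239, 220
The 2 values of 239 occupy positions 10–11 → each gets rank 11.
Method 2 values → pooled ranks: 597→2, 569→3, 621→1, 427→8, 239→11, 239→11, 326→9
Mean rank = (2 + 3 + 1 + 8 + 11 + 11 + 9) / 7 = 6.43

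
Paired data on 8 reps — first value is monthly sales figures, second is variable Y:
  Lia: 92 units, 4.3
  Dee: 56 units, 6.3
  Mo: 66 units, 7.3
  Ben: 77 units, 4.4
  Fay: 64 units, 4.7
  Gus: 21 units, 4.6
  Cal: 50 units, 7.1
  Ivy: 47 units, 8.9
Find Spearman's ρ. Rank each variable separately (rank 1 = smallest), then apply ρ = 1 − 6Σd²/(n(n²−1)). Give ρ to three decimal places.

Ranks of variable 1: 8, 4, 6, 7, 5, 1, 3, 2
Ranks of variable 2: 1, 5, 7, 2, 4, 3, 6, 8
d = r₁ − r₂: 7, -1, -1, 5, 1, -2, -3, -6
d²: 49, 1, 1, 25, 1, 4, 9, 36; Σd² = 126
ρ = 1 − 6·126/(8·63) = 1 − 756/504 = -0.500

-0.500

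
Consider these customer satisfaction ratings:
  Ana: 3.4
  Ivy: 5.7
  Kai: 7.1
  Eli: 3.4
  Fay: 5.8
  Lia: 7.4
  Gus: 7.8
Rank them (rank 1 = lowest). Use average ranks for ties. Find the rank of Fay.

4

Sorted (ascending): 3.4, 3.4, 5.7, 5.8, 7.1, 7.4, 7.8
The 2 values of 3.4 occupy positions 1–2 → average rank (1+2)/2 = 1.5.
Fay has value 5.8 → rank 4.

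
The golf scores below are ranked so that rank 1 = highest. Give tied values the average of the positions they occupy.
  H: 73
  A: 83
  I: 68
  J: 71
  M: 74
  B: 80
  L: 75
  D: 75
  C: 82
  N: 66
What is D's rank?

4.5

Sorted (descending): 83, 82, 80, 75, 75, 74, 73, 71, 68, 66
The 2 values of 75 occupy positions 4–5 → average rank (4+5)/2 = 4.5.
D has value 75 → rank 4.5.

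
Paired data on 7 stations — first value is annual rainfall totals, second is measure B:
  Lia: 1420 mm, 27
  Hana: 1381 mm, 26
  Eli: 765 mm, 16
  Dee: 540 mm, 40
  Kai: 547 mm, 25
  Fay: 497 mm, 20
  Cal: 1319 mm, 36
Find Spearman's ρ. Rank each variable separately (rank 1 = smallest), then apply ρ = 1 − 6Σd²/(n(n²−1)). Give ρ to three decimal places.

0.214

Ranks of variable 1: 7, 6, 4, 2, 3, 1, 5
Ranks of variable 2: 5, 4, 1, 7, 3, 2, 6
d = r₁ − r₂: 2, 2, 3, -5, 0, -1, -1
d²: 4, 4, 9, 25, 0, 1, 1; Σd² = 44
ρ = 1 − 6·44/(7·48) = 1 − 264/336 = 0.214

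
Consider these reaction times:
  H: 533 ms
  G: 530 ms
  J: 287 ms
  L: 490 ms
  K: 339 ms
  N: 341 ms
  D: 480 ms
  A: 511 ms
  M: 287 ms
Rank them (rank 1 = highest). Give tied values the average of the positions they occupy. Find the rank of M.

Sorted (descending): 533, 530, 511, 490, 480, 341, 339, 287, 287
The 2 values of 287 occupy positions 8–9 → average rank (8+9)/2 = 8.5.
M has value 287 ms → rank 8.5.

8.5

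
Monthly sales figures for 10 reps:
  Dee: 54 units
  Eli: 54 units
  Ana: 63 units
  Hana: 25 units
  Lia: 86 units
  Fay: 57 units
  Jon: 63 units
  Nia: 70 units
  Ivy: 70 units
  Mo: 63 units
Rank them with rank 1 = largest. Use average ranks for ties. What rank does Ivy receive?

2.5

Sorted (descending): 86, 70, 70, 63, 63, 63, 57, 54, 54, 25
The 2 values of 70 occupy positions 2–3 → average rank (2+3)/2 = 2.5.
The 3 values of 63 occupy positions 4–6 → average rank 5.
The 2 values of 54 occupy positions 8–9 → average rank (8+9)/2 = 8.5.
Ivy has value 70 units → rank 2.5.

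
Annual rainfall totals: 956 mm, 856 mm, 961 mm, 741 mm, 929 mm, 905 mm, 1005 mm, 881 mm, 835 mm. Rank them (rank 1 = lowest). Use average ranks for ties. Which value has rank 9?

1005

Sorted (ascending): 741, 835, 856, 881, 905, 929, 956, 961, 1005
No ties — each value takes its position as its rank.
Rank 9 → value 1005.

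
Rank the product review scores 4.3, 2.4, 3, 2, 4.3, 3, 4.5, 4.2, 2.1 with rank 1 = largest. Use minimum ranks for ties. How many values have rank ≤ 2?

Sorted (descending): 4.5, 4.3, 4.3, 4.2, 3, 3, 2.4, 2.1, 2
The 2 values of 4.3 occupy positions 2–3 → each gets rank 2.
The 2 values of 3 occupy positions 5–6 → each gets rank 5.
Ranks ≤ 2: {1, 2, 2} → 3 values.

3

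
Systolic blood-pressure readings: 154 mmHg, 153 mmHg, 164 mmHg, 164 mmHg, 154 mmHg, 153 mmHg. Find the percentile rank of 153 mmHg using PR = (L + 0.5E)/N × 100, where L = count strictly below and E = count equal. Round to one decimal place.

N = 6.
Strictly below 153: 0. Equal to 153: 2.
PR = (0 + 0.5·2)/6 × 100 = 16.7

16.7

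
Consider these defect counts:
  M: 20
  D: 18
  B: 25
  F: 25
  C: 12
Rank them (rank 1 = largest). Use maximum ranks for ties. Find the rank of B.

Sorted (descending): 25, 25, 20, 18, 12
The 2 values of 25 occupy positions 1–2 → each gets rank 2.
B has value 25 → rank 2.

2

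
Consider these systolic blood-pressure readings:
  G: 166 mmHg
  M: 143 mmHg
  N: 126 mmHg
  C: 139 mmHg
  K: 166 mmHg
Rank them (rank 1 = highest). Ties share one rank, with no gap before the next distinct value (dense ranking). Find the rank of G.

1

Sorted (descending): 166, 166, 143, 139, 126
The 2 values of 166 share dense rank 1.
Remaining distinct values take the next consecutive integers.
G has value 166 mmHg → rank 1.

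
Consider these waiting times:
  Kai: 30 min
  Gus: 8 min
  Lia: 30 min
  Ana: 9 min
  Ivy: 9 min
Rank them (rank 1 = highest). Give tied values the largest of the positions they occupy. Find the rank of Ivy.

4

Sorted (descending): 30, 30, 9, 9, 8
The 2 values of 30 occupy positions 1–2 → each gets rank 2.
The 2 values of 9 occupy positions 3–4 → each gets rank 4.
Ivy has value 9 min → rank 4.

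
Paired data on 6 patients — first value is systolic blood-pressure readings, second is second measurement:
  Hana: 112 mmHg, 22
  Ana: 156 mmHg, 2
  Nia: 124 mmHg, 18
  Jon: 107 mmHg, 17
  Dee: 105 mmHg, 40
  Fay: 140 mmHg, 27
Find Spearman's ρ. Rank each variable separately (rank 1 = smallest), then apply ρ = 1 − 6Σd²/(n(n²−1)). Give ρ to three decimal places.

-0.486

Ranks of variable 1: 3, 6, 4, 2, 1, 5
Ranks of variable 2: 4, 1, 3, 2, 6, 5
d = r₁ − r₂: -1, 5, 1, 0, -5, 0
d²: 1, 25, 1, 0, 25, 0; Σd² = 52
ρ = 1 − 6·52/(6·35) = 1 − 312/210 = -0.486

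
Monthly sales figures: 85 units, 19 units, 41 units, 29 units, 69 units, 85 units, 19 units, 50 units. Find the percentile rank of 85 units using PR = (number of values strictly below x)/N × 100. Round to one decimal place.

N = 8.
Strictly below 85: 6. Equal to 85: 2.
PR = 6/8 × 100 = 75.0

75.0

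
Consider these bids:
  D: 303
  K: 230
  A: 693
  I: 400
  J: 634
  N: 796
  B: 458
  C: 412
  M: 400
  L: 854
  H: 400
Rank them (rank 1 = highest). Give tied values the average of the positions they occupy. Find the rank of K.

11

Sorted (descending): 854, 796, 693, 634, 458, 412, 400, 400, 400, 303, 230
The 3 values of 400 occupy positions 7–9 → average rank 8.
K has value 230 → rank 11.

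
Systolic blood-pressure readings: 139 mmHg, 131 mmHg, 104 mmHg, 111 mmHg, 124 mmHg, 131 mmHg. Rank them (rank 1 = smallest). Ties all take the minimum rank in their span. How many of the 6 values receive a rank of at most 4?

5

Sorted (ascending): 104, 111, 124, 131, 131, 139
The 2 values of 131 occupy positions 4–5 → each gets rank 4.
Ranks ≤ 4: {1, 2, 3, 4, 4} → 5 values.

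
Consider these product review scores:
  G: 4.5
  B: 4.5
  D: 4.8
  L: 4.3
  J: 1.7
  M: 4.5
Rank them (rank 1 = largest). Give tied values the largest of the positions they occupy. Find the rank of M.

Sorted (descending): 4.8, 4.5, 4.5, 4.5, 4.3, 1.7
The 3 values of 4.5 occupy positions 2–4 → each gets rank 4.
M has value 4.5 → rank 4.

4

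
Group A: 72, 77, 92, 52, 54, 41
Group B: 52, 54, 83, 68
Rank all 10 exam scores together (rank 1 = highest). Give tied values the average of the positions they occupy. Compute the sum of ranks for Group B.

22

Sorted (descending): 92, 83, 77, 72, 68, 54, 54, 52, 52, 41
The 2 values of 54 occupy positions 6–7 → average rank (6+7)/2 = 6.5.
The 2 values of 52 occupy positions 8–9 → average rank (8+9)/2 = 8.5.
Group B values → pooled ranks: 52→8.5, 54→6.5, 83→2, 68→5
Rank sum = 8.5 + 6.5 + 2 + 5 = 22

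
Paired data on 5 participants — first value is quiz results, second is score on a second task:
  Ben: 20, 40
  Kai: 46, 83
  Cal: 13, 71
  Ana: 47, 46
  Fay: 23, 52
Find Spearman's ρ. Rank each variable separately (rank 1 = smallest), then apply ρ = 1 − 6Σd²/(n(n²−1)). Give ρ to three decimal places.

Ranks of variable 1: 2, 4, 1, 5, 3
Ranks of variable 2: 1, 5, 4, 2, 3
d = r₁ − r₂: 1, -1, -3, 3, 0
d²: 1, 1, 9, 9, 0; Σd² = 20
ρ = 1 − 6·20/(5·24) = 1 − 120/120 = 0.000

0.000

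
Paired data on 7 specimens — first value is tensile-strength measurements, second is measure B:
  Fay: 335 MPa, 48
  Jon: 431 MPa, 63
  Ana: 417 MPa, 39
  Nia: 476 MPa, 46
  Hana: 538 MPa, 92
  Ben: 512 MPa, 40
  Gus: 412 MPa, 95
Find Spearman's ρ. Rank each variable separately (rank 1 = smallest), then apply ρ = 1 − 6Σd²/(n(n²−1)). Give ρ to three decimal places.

-0.071

Ranks of variable 1: 1, 4, 3, 5, 7, 6, 2
Ranks of variable 2: 4, 5, 1, 3, 6, 2, 7
d = r₁ − r₂: -3, -1, 2, 2, 1, 4, -5
d²: 9, 1, 4, 4, 1, 16, 25; Σd² = 60
ρ = 1 − 6·60/(7·48) = 1 − 360/336 = -0.071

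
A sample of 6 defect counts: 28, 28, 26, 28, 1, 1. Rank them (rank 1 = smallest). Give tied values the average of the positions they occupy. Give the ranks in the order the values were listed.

Sorted (ascending): 1, 1, 26, 28, 28, 28
The 2 values of 1 occupy positions 1–2 → average rank (1+2)/2 = 1.5.
The 3 values of 28 occupy positions 4–6 → average rank 5.

5, 5, 3, 5, 1.5, 1.5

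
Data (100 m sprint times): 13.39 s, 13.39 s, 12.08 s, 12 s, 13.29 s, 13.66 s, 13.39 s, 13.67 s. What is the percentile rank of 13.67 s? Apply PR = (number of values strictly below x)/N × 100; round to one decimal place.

N = 8.
Strictly below 13.67: 7. Equal to 13.67: 1.
PR = 7/8 × 100 = 87.5

87.5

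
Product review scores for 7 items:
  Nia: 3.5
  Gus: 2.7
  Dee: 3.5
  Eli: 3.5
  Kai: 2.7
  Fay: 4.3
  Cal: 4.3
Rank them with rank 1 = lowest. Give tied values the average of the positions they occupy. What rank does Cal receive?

Sorted (ascending): 2.7, 2.7, 3.5, 3.5, 3.5, 4.3, 4.3
The 2 values of 2.7 occupy positions 1–2 → average rank (1+2)/2 = 1.5.
The 3 values of 3.5 occupy positions 3–5 → average rank 4.
The 2 values of 4.3 occupy positions 6–7 → average rank (6+7)/2 = 6.5.
Cal has value 4.3 → rank 6.5.

6.5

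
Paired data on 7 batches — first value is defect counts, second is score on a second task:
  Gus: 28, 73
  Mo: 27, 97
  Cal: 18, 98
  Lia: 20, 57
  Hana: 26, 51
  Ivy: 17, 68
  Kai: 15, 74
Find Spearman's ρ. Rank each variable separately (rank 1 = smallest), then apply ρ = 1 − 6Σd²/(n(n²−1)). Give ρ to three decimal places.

Ranks of variable 1: 7, 6, 3, 4, 5, 2, 1
Ranks of variable 2: 4, 6, 7, 2, 1, 3, 5
d = r₁ − r₂: 3, 0, -4, 2, 4, -1, -4
d²: 9, 0, 16, 4, 16, 1, 16; Σd² = 62
ρ = 1 − 6·62/(7·48) = 1 − 372/336 = -0.107

-0.107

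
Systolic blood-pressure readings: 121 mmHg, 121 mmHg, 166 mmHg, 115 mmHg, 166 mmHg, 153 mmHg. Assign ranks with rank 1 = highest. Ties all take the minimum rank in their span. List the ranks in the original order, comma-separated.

4, 4, 1, 6, 1, 3

Sorted (descending): 166, 166, 153, 121, 121, 115
The 2 values of 166 occupy positions 1–2 → each gets rank 1.
The 2 values of 121 occupy positions 4–5 → each gets rank 4.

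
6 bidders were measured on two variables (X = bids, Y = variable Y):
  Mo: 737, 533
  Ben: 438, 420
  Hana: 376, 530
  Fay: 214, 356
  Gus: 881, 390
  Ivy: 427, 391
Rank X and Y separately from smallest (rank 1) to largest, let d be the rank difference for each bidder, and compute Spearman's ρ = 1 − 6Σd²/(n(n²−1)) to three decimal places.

Ranks of variable 1: 5, 4, 2, 1, 6, 3
Ranks of variable 2: 6, 4, 5, 1, 2, 3
d = r₁ − r₂: -1, 0, -3, 0, 4, 0
d²: 1, 0, 9, 0, 16, 0; Σd² = 26
ρ = 1 − 6·26/(6·35) = 1 − 156/210 = 0.257

0.257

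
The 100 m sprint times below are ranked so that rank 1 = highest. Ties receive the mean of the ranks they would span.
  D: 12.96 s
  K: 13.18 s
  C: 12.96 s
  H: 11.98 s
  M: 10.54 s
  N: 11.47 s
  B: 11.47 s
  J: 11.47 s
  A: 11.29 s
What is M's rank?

Sorted (descending): 13.18, 12.96, 12.96, 11.98, 11.47, 11.47, 11.47, 11.29, 10.54
The 2 values of 12.96 occupy positions 2–3 → average rank (2+3)/2 = 2.5.
The 3 values of 11.47 occupy positions 5–7 → average rank 6.
M has value 10.54 s → rank 9.

9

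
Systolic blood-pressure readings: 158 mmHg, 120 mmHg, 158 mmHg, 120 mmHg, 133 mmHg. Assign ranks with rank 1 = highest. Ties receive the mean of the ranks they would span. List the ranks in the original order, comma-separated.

Sorted (descending): 158, 158, 133, 120, 120
The 2 values of 158 occupy positions 1–2 → average rank (1+2)/2 = 1.5.
The 2 values of 120 occupy positions 4–5 → average rank (4+5)/2 = 4.5.

1.5, 4.5, 1.5, 4.5, 3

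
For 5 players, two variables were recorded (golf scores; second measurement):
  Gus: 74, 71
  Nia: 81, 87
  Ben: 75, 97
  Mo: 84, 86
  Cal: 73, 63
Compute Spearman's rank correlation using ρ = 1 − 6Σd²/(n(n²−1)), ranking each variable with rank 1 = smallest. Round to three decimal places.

0.600

Ranks of variable 1: 2, 4, 3, 5, 1
Ranks of variable 2: 2, 4, 5, 3, 1
d = r₁ − r₂: 0, 0, -2, 2, 0
d²: 0, 0, 4, 4, 0; Σd² = 8
ρ = 1 − 6·8/(5·24) = 1 − 48/120 = 0.600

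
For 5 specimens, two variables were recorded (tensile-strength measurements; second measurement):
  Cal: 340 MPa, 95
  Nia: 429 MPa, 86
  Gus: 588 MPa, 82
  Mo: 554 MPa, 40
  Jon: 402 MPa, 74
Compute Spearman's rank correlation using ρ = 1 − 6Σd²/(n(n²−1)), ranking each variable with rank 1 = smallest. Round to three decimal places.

Ranks of variable 1: 1, 3, 5, 4, 2
Ranks of variable 2: 5, 4, 3, 1, 2
d = r₁ − r₂: -4, -1, 2, 3, 0
d²: 16, 1, 4, 9, 0; Σd² = 30
ρ = 1 − 6·30/(5·24) = 1 − 180/120 = -0.500

-0.500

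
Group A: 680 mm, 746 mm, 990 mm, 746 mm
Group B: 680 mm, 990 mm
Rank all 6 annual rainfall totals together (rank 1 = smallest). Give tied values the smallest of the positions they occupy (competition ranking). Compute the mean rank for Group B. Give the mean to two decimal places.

3.00

Sorted (ascending): 680, 680, 746, 746, 990, 990
The 2 values of 680 occupy positions 1–2 → each gets rank 1.
The 2 values of 746 occupy positions 3–4 → each gets rank 3.
The 2 values of 990 occupy positions 5–6 → each gets rank 5.
Group B values → pooled ranks: 680→1, 990→5
Mean rank = (1 + 5) / 2 = 3.00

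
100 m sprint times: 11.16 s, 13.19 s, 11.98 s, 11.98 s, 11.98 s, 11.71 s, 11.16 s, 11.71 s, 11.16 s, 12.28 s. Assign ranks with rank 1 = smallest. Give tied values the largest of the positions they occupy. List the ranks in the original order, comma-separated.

Sorted (ascending): 11.16, 11.16, 11.16, 11.71, 11.71, 11.98, 11.98, 11.98, 12.28, 13.19
The 3 values of 11.16 occupy positions 1–3 → each gets rank 3.
The 2 values of 11.71 occupy positions 4–5 → each gets rank 5.
The 3 values of 11.98 occupy positions 6–8 → each gets rank 8.

3, 10, 8, 8, 8, 5, 3, 5, 3, 9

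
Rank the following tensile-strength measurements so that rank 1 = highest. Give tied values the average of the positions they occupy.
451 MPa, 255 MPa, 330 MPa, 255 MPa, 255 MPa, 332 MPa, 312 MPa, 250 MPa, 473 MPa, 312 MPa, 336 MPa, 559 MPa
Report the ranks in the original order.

Sorted (descending): 559, 473, 451, 336, 332, 330, 312, 312, 255, 255, 255, 250
The 2 values of 312 occupy positions 7–8 → average rank (7+8)/2 = 7.5.
The 3 values of 255 occupy positions 9–11 → average rank 10.

3, 10, 6, 10, 10, 5, 7.5, 12, 2, 7.5, 4, 1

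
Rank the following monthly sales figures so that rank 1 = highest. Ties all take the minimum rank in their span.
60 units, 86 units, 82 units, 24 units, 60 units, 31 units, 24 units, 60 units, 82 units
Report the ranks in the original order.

4, 1, 2, 8, 4, 7, 8, 4, 2

Sorted (descending): 86, 82, 82, 60, 60, 60, 31, 24, 24
The 2 values of 82 occupy positions 2–3 → each gets rank 2.
The 3 values of 60 occupy positions 4–6 → each gets rank 4.
The 2 values of 24 occupy positions 8–9 → each gets rank 8.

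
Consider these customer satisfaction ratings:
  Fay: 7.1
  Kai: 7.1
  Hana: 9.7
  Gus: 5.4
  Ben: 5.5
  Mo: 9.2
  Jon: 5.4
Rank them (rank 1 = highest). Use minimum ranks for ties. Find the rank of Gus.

6

Sorted (descending): 9.7, 9.2, 7.1, 7.1, 5.5, 5.4, 5.4
The 2 values of 7.1 occupy positions 3–4 → each gets rank 3.
The 2 values of 5.4 occupy positions 6–7 → each gets rank 6.
Gus has value 5.4 → rank 6.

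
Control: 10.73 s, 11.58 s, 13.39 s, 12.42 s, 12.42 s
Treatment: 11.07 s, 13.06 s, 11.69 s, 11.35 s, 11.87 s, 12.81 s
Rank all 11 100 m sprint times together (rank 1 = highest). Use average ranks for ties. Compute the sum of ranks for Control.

29

Sorted (descending): 13.39, 13.06, 12.81, 12.42, 12.42, 11.87, 11.69, 11.58, 11.35, 11.07, 10.73
The 2 values of 12.42 occupy positions 4–5 → average rank (4+5)/2 = 4.5.
Control values → pooled ranks: 10.73→11, 11.58→8, 13.39→1, 12.42→4.5, 12.42→4.5
Rank sum = 11 + 8 + 1 + 4.5 + 4.5 = 29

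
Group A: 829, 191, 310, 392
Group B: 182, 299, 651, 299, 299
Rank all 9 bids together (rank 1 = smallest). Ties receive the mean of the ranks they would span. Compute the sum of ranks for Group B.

Sorted (ascending): 182, 191, 299, 299, 299, 310, 392, 651, 829
The 3 values of 299 occupy positions 3–5 → average rank 4.
Group B values → pooled ranks: 182→1, 299→4, 651→8, 299→4, 299→4
Rank sum = 1 + 4 + 8 + 4 + 4 = 21

21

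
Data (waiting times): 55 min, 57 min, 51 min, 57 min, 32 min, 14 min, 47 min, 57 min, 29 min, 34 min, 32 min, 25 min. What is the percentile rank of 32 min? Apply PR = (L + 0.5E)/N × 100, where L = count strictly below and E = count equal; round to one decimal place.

N = 12.
Strictly below 32: 3. Equal to 32: 2.
PR = (3 + 0.5·2)/12 × 100 = 33.3

33.3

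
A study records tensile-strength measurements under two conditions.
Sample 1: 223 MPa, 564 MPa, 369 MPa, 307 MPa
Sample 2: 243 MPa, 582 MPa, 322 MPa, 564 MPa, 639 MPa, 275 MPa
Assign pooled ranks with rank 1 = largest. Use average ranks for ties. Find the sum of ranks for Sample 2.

Sorted (descending): 639, 582, 564, 564, 369, 322, 307, 275, 243, 223
The 2 values of 564 occupy positions 3–4 → average rank (3+4)/2 = 3.5.
Sample 2 values → pooled ranks: 243→9, 582→2, 322→6, 564→3.5, 639→1, 275→8
Rank sum = 9 + 2 + 6 + 3.5 + 1 + 8 = 29.5

29.5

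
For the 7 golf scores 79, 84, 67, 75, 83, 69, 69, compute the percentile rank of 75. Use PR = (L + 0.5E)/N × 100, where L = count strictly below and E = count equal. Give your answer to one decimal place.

50.0

N = 7.
Strictly below 75: 3. Equal to 75: 1.
PR = (3 + 0.5·1)/7 × 100 = 50.0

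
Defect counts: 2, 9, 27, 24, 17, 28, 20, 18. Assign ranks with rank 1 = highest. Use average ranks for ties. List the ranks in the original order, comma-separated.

8, 7, 2, 3, 6, 1, 4, 5

Sorted (descending): 28, 27, 24, 20, 18, 17, 9, 2
No ties — each value takes its position as its rank.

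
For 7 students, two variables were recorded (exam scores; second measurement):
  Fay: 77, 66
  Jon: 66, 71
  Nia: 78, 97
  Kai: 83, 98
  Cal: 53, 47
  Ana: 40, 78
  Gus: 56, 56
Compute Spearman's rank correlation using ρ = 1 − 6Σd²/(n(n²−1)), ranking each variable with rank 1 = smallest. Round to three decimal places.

Ranks of variable 1: 5, 4, 6, 7, 2, 1, 3
Ranks of variable 2: 3, 4, 6, 7, 1, 5, 2
d = r₁ − r₂: 2, 0, 0, 0, 1, -4, 1
d²: 4, 0, 0, 0, 1, 16, 1; Σd² = 22
ρ = 1 − 6·22/(7·48) = 1 − 132/336 = 0.607

0.607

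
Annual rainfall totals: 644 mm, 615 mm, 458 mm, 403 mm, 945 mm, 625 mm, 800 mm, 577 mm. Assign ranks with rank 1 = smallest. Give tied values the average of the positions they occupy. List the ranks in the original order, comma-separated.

6, 4, 2, 1, 8, 5, 7, 3

Sorted (ascending): 403, 458, 577, 615, 625, 644, 800, 945
No ties — each value takes its position as its rank.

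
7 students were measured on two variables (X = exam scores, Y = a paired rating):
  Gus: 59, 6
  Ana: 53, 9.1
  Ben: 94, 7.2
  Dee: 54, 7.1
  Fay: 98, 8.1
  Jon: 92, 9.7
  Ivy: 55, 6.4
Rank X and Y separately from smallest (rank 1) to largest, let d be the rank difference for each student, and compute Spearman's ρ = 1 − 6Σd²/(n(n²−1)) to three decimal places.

Ranks of variable 1: 4, 1, 6, 2, 7, 5, 3
Ranks of variable 2: 1, 6, 4, 3, 5, 7, 2
d = r₁ − r₂: 3, -5, 2, -1, 2, -2, 1
d²: 9, 25, 4, 1, 4, 4, 1; Σd² = 48
ρ = 1 − 6·48/(7·48) = 1 − 288/336 = 0.143

0.143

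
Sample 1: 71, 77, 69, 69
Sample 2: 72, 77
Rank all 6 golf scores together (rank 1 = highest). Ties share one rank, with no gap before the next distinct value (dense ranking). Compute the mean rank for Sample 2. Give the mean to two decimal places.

1.50

Sorted (descending): 77, 77, 72, 71, 69, 69
The 2 values of 77 share dense rank 1.
The 2 values of 69 share dense rank 4.
Remaining distinct values take the next consecutive integers.
Sample 2 values → pooled ranks: 72→2, 77→1
Mean rank = (2 + 1) / 2 = 1.50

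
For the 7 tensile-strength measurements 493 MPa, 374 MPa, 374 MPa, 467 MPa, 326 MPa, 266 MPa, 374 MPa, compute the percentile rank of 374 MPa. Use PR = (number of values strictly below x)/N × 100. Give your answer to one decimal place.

N = 7.
Strictly below 374: 2. Equal to 374: 3.
PR = 2/7 × 100 = 28.6

28.6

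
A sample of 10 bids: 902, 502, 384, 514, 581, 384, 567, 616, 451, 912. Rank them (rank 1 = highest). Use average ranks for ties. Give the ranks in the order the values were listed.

Sorted (descending): 912, 902, 616, 581, 567, 514, 502, 451, 384, 384
The 2 values of 384 occupy positions 9–10 → average rank (9+10)/2 = 9.5.

2, 7, 9.5, 6, 4, 9.5, 5, 3, 8, 1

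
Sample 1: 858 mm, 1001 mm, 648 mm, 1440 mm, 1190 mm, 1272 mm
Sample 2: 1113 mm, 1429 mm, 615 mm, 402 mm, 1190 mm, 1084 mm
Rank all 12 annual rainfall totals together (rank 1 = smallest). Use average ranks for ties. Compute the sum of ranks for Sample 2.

Sorted (ascending): 402, 615, 648, 858, 1001, 1084, 1113, 1190, 1190, 1272, 1429, 1440
The 2 values of 1190 occupy positions 8–9 → average rank (8+9)/2 = 8.5.
Sample 2 values → pooled ranks: 1113→7, 1429→11, 615→2, 402→1, 1190→8.5, 1084→6
Rank sum = 7 + 11 + 2 + 1 + 8.5 + 6 = 35.5

35.5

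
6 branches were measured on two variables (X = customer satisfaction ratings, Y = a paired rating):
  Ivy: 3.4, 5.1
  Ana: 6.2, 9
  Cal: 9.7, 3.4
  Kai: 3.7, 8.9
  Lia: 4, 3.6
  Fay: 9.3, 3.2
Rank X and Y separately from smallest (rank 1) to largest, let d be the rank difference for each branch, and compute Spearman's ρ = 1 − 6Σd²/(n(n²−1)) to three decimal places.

Ranks of variable 1: 1, 4, 6, 2, 3, 5
Ranks of variable 2: 4, 6, 2, 5, 3, 1
d = r₁ − r₂: -3, -2, 4, -3, 0, 4
d²: 9, 4, 16, 9, 0, 16; Σd² = 54
ρ = 1 − 6·54/(6·35) = 1 − 324/210 = -0.543

-0.543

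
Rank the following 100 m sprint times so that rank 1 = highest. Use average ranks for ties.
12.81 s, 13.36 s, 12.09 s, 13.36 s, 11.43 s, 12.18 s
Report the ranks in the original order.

3, 1.5, 5, 1.5, 6, 4

Sorted (descending): 13.36, 13.36, 12.81, 12.18, 12.09, 11.43
The 2 values of 13.36 occupy positions 1–2 → average rank (1+2)/2 = 1.5.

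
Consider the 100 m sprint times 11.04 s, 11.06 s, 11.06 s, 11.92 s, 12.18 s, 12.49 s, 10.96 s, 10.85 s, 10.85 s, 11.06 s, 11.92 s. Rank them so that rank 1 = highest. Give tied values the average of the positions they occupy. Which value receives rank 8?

Sorted (descending): 12.49, 12.18, 11.92, 11.92, 11.06, 11.06, 11.06, 11.04, 10.96, 10.85, 10.85
The 2 values of 11.92 occupy positions 3–4 → average rank (3+4)/2 = 3.5.
The 3 values of 11.06 occupy positions 5–7 → average rank 6.
The 2 values of 10.85 occupy positions 10–11 → average rank (10+11)/2 = 10.5.
Rank 8 → value 11.04.

11.04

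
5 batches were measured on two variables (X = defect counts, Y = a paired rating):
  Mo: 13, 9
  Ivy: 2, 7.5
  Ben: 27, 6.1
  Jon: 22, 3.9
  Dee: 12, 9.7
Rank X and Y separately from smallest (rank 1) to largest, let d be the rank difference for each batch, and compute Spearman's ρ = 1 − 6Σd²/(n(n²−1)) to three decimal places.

Ranks of variable 1: 3, 1, 5, 4, 2
Ranks of variable 2: 4, 3, 2, 1, 5
d = r₁ − r₂: -1, -2, 3, 3, -3
d²: 1, 4, 9, 9, 9; Σd² = 32
ρ = 1 − 6·32/(5·24) = 1 − 192/120 = -0.600

-0.600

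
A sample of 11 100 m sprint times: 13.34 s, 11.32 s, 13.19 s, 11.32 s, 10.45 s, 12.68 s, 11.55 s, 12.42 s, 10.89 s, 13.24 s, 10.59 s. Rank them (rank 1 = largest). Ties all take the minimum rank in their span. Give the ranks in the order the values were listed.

1, 7, 3, 7, 11, 4, 6, 5, 9, 2, 10

Sorted (descending): 13.34, 13.24, 13.19, 12.68, 12.42, 11.55, 11.32, 11.32, 10.89, 10.59, 10.45
The 2 values of 11.32 occupy positions 7–8 → each gets rank 7.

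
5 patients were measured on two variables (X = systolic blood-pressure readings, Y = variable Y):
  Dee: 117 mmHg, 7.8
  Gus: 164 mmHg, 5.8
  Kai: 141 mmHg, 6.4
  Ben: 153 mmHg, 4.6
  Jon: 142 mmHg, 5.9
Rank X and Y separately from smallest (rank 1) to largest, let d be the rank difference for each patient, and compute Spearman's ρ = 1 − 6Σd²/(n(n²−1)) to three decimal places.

-0.900

Ranks of variable 1: 1, 5, 2, 4, 3
Ranks of variable 2: 5, 2, 4, 1, 3
d = r₁ − r₂: -4, 3, -2, 3, 0
d²: 16, 9, 4, 9, 0; Σd² = 38
ρ = 1 − 6·38/(5·24) = 1 − 228/120 = -0.900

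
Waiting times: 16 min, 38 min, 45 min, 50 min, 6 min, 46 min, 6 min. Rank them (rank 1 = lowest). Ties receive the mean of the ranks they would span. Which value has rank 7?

Sorted (ascending): 6, 6, 16, 38, 45, 46, 50
The 2 values of 6 occupy positions 1–2 → average rank (1+2)/2 = 1.5.
Rank 7 → value 50.

50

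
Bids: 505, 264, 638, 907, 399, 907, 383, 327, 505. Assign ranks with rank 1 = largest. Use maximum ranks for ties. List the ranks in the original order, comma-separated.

Sorted (descending): 907, 907, 638, 505, 505, 399, 383, 327, 264
The 2 values of 907 occupy positions 1–2 → each gets rank 2.
The 2 values of 505 occupy positions 4–5 → each gets rank 5.

5, 9, 3, 2, 6, 2, 7, 8, 5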